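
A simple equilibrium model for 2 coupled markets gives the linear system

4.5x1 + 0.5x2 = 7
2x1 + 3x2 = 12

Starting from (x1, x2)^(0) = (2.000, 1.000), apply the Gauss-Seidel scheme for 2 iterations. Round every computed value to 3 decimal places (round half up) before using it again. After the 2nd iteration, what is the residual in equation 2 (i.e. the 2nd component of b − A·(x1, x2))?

0.000

Iteration 1:
  x1 = (7 - (0.5)·1.000) / (4.5) = 1.444
  x2 = (12 - (2)·1.444) / (3) = 3.037
Iteration 2:
  x1 = (7 - (0.5)·3.037) / (4.5) = 1.218
  x2 = (12 - (2)·1.218) / (3) = 3.188
Residual b − A·x = (-0.075, 0.000)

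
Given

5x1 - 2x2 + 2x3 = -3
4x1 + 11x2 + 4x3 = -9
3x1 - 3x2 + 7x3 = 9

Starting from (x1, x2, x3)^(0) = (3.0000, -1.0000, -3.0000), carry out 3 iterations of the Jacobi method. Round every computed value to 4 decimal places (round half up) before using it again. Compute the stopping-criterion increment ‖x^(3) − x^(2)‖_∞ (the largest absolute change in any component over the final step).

Iteration 1:
  x1 = (-3 - (-2)·-1.0000 - (2)·-3.0000) / (5) = 0.2000
  x2 = (-9 - (4)·3.0000 - (4)·-3.0000) / (11) = -0.8182
  x3 = (9 - (3)·3.0000 - (-3)·-1.0000) / (7) = -0.4286
Iteration 2:
  x1 = (-3 - (-2)·-0.8182 - (2)·-0.4286) / (5) = -0.7558
  x2 = (-9 - (4)·0.2000 - (4)·-0.4286) / (11) = -0.7351
  x3 = (9 - (3)·0.2000 - (-3)·-0.8182) / (7) = 0.8493
Iteration 3:
  x1 = (-3 - (-2)·-0.7351 - (2)·0.8493) / (5) = -1.2338
  x2 = (-9 - (4)·-0.7558 - (4)·0.8493) / (11) = -0.8522
  x3 = (9 - (3)·-0.7558 - (-3)·-0.7351) / (7) = 1.2946
Change: (-0.4780, -0.1171, 0.4453) → max |·| = 0.4780

0.4780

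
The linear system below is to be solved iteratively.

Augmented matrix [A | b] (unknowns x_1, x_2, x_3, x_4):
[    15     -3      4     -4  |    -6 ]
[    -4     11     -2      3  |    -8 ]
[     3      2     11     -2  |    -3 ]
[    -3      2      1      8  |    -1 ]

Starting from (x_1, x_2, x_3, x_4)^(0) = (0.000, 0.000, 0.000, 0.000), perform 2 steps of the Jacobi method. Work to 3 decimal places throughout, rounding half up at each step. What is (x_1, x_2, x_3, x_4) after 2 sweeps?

Iteration 1:
  x_1 = (-6 - (-3)·0.000 - (4)·0.000 - (-4)·0.000) / (15) = -0.400
  x_2 = (-8 - (-4)·0.000 - (-2)·0.000 - (3)·0.000) / (11) = -0.727
  x_3 = (-3 - (3)·0.000 - (2)·0.000 - (-2)·0.000) / (11) = -0.273
  x_4 = (-1 - (-3)·0.000 - (2)·0.000 - (1)·0.000) / (8) = -0.125
Iteration 2:
  x_1 = (-6 - (-3)·-0.727 - (4)·-0.273 - (-4)·-0.125) / (15) = -0.506
  x_2 = (-8 - (-4)·-0.400 - (-2)·-0.273 - (3)·-0.125) / (11) = -0.888
  x_3 = (-3 - (3)·-0.400 - (2)·-0.727 - (-2)·-0.125) / (11) = -0.054
  x_4 = (-1 - (-3)·-0.400 - (2)·-0.727 - (1)·-0.273) / (8) = -0.059

(-0.506, -0.888, -0.054, -0.059)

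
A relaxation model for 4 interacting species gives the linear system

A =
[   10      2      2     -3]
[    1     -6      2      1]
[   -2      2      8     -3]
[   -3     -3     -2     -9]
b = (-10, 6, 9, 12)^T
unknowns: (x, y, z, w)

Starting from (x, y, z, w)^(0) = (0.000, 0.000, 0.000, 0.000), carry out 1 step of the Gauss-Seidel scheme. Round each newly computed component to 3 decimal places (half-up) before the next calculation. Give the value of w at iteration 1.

-0.870

Iteration 1:
  x = (-10 - (2)·0.000 - (2)·0.000 - (-3)·0.000) / (10) = -1.000
  y = (6 - (1)·-1.000 - (2)·0.000 - (1)·0.000) / (-6) = -1.167
  z = (9 - (-2)·-1.000 - (2)·-1.167 - (-3)·0.000) / (8) = 1.167
  w = (12 - (-3)·-1.000 - (-3)·-1.167 - (-2)·1.167) / (-9) = -0.870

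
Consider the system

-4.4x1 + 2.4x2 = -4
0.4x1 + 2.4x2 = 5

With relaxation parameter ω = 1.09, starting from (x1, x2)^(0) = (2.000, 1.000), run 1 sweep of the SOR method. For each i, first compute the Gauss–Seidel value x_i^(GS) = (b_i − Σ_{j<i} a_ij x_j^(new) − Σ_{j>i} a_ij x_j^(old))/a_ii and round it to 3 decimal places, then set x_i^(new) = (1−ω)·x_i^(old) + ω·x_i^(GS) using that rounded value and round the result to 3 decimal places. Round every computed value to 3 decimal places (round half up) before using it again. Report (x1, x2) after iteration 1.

Iteration 1:
  x1: GS value = (-4 - (2.4)·1.000) / (-4.4) = 1.455;  x1 ← (1−ω)·2.000 + ω·1.455 = 1.406
  x2: GS value = (5 - (0.4)·1.406) / (2.4) = 1.849;  x2 ← (1−ω)·1.000 + ω·1.849 = 1.925

(1.406, 1.925)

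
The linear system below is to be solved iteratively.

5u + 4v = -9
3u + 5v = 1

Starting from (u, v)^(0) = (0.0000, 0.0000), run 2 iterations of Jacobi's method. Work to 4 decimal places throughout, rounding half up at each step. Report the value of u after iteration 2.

-1.9600

Iteration 1:
  u = (-9 - (4)·0.0000) / (5) = -1.8000
  v = (1 - (3)·0.0000) / (5) = 0.2000
Iteration 2:
  u = (-9 - (4)·0.2000) / (5) = -1.9600
  v = (1 - (3)·-1.8000) / (5) = 1.2800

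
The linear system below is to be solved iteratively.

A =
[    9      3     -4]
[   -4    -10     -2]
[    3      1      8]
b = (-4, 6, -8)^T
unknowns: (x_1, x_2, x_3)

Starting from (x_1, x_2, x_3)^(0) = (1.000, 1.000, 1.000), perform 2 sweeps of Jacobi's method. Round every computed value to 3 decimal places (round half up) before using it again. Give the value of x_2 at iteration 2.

-0.167

Iteration 1:
  x_1 = (-4 - (3)·1.000 - (-4)·1.000) / (9) = -0.333
  x_2 = (6 - (-4)·1.000 - (-2)·1.000) / (-10) = -1.200
  x_3 = (-8 - (3)·1.000 - (1)·1.000) / (8) = -1.500
Iteration 2:
  x_1 = (-4 - (3)·-1.200 - (-4)·-1.500) / (9) = -0.711
  x_2 = (6 - (-4)·-0.333 - (-2)·-1.500) / (-10) = -0.167
  x_3 = (-8 - (3)·-0.333 - (1)·-1.200) / (8) = -0.725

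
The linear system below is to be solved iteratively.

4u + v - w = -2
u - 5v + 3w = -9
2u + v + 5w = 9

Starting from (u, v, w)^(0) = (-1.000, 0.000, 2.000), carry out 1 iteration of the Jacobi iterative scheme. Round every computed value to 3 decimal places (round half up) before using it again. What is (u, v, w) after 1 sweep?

(0.000, 2.800, 2.200)

Iteration 1:
  u = (-2 - (1)·0.000 - (-1)·2.000) / (4) = 0.000
  v = (-9 - (1)·-1.000 - (3)·2.000) / (-5) = 2.800
  w = (9 - (2)·-1.000 - (1)·0.000) / (5) = 2.200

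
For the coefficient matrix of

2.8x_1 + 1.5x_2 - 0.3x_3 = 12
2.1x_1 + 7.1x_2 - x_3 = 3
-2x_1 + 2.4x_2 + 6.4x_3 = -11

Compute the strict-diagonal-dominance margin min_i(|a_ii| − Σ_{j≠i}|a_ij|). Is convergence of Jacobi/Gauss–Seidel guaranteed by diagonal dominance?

row 1: |2.8| − (1.5+0.3) = 1
row 2: |7.1| − (2.1+1) = 4
row 3: |6.4| − (2+2.4) = 2
minimum over rows = 1 → strictly diagonally dominant (convergence guaranteed)

1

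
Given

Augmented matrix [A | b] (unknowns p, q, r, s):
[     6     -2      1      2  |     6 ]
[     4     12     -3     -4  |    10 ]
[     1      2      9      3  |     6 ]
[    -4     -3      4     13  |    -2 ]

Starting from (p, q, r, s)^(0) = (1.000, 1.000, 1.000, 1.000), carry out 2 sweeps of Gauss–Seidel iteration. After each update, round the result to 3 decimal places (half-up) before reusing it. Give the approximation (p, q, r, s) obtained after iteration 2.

(1.259, 0.534, 0.285, 0.269)

Iteration 1:
  p = (6 - (-2)·1.000 - (1)·1.000 - (2)·1.000) / (6) = 0.833
  q = (10 - (4)·0.833 - (-3)·1.000 - (-4)·1.000) / (12) = 1.139
  r = (6 - (1)·0.833 - (2)·1.139 - (3)·1.000) / (9) = -0.012
  s = (-2 - (-4)·0.833 - (-3)·1.139 - (4)·-0.012) / (13) = 0.369
Iteration 2:
  p = (6 - (-2)·1.139 - (1)·-0.012 - (2)·0.369) / (6) = 1.259
  q = (10 - (4)·1.259 - (-3)·-0.012 - (-4)·0.369) / (12) = 0.534
  r = (6 - (1)·1.259 - (2)·0.534 - (3)·0.369) / (9) = 0.285
  s = (-2 - (-4)·1.259 - (-3)·0.534 - (4)·0.285) / (13) = 0.269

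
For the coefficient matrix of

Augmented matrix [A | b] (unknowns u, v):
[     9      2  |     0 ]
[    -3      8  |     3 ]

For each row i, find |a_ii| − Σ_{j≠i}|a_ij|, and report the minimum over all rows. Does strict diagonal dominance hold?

5

row 1: |9| − (2) = 7
row 2: |8| − (3) = 5
minimum over rows = 5 → strictly diagonally dominant (convergence guaranteed)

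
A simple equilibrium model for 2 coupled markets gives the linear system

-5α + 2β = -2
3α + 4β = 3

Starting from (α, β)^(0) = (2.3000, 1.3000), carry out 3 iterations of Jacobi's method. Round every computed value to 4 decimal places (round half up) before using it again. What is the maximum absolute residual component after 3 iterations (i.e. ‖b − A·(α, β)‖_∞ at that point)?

Iteration 1:
  α = (-2 - (2)·1.3000) / (-5) = 0.9200
  β = (3 - (3)·2.3000) / (4) = -0.9750
Iteration 2:
  α = (-2 - (2)·-0.9750) / (-5) = 0.0100
  β = (3 - (3)·0.9200) / (4) = 0.0600
Iteration 3:
  α = (-2 - (2)·0.0600) / (-5) = 0.4240
  β = (3 - (3)·0.0100) / (4) = 0.7425
Residual b − A·x = (-1.3650, -1.2420); ∞-norm = 1.3650

1.3650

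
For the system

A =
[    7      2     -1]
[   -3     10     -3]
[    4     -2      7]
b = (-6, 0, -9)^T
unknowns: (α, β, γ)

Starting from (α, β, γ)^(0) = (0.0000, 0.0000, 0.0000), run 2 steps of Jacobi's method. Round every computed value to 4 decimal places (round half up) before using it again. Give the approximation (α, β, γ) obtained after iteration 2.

Iteration 1:
  α = (-6 - (2)·0.0000 - (-1)·0.0000) / (7) = -0.8571
  β = (0 - (-3)·0.0000 - (-3)·0.0000) / (10) = 0.0000
  γ = (-9 - (4)·0.0000 - (-2)·0.0000) / (7) = -1.2857
Iteration 2:
  α = (-6 - (2)·0.0000 - (-1)·-1.2857) / (7) = -1.0408
  β = (0 - (-3)·-0.8571 - (-3)·-1.2857) / (10) = -0.6428
  γ = (-9 - (4)·-0.8571 - (-2)·0.0000) / (7) = -0.7959

(-1.0408, -0.6428, -0.7959)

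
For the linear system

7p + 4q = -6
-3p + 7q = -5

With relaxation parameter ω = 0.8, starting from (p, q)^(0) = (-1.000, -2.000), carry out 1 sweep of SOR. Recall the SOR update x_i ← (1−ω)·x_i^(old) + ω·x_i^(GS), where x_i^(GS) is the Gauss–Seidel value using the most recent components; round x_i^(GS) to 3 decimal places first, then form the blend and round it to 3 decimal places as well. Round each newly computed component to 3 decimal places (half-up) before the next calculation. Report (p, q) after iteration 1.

(0.029, -0.962)

Iteration 1:
  p: GS value = (-6 - (4)·-2.000) / (7) = 0.286;  p ← (1−ω)·-1.000 + ω·0.286 = 0.029
  q: GS value = (-5 - (-3)·0.029) / (7) = -0.702;  q ← (1−ω)·-2.000 + ω·-0.702 = -0.962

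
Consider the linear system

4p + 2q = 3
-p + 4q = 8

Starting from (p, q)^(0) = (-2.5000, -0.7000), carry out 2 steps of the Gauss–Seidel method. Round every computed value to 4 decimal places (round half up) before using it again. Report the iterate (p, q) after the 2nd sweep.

(-0.3875, 1.9031)

Iteration 1:
  p = (3 - (2)·-0.7000) / (4) = 1.1000
  q = (8 - (-1)·1.1000) / (4) = 2.2750
Iteration 2:
  p = (3 - (2)·2.2750) / (4) = -0.3875
  q = (8 - (-1)·-0.3875) / (4) = 1.9031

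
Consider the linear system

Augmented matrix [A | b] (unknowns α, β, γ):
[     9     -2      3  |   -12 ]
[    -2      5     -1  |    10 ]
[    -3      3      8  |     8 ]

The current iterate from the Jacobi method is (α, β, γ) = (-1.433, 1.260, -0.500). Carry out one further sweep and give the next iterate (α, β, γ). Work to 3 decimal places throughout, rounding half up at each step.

One sweep:
  α = (-12 - (-2)·1.260 - (3)·-0.500) / (9) = -0.887
  β = (10 - (-2)·-1.433 - (-1)·-0.500) / (5) = 1.327
  γ = (8 - (-3)·-1.433 - (3)·1.260) / (8) = -0.010

(-0.887, 1.327, -0.010)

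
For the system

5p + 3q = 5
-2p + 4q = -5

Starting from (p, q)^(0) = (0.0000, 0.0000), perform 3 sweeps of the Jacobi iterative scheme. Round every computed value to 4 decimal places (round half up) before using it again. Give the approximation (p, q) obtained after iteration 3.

(1.4500, -0.3750)

Iteration 1:
  p = (5 - (3)·0.0000) / (5) = 1.0000
  q = (-5 - (-2)·0.0000) / (4) = -1.2500
Iteration 2:
  p = (5 - (3)·-1.2500) / (5) = 1.7500
  q = (-5 - (-2)·1.0000) / (4) = -0.7500
Iteration 3:
  p = (5 - (3)·-0.7500) / (5) = 1.4500
  q = (-5 - (-2)·1.7500) / (4) = -0.3750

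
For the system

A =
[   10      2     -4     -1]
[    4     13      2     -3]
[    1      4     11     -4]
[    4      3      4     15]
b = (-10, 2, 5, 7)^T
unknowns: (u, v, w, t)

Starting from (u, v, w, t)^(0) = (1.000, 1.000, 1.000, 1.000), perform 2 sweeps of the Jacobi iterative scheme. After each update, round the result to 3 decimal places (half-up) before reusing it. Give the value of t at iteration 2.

0.572

Iteration 1:
  u = (-10 - (2)·1.000 - (-4)·1.000 - (-1)·1.000) / (10) = -0.700
  v = (2 - (4)·1.000 - (2)·1.000 - (-3)·1.000) / (13) = -0.077
  w = (5 - (1)·1.000 - (4)·1.000 - (-4)·1.000) / (11) = 0.364
  t = (7 - (4)·1.000 - (3)·1.000 - (4)·1.000) / (15) = -0.267
Iteration 2:
  u = (-10 - (2)·-0.077 - (-4)·0.364 - (-1)·-0.267) / (10) = -0.866
  v = (2 - (4)·-0.700 - (2)·0.364 - (-3)·-0.267) / (13) = 0.252
  w = (5 - (1)·-0.700 - (4)·-0.077 - (-4)·-0.267) / (11) = 0.449
  t = (7 - (4)·-0.700 - (3)·-0.077 - (4)·0.364) / (15) = 0.572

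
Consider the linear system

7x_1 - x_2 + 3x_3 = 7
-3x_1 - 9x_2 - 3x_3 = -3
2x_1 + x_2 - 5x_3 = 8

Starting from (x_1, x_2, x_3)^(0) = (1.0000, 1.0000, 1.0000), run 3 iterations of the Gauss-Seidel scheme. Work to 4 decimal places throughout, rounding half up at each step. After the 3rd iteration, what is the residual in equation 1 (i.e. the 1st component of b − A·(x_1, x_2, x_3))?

0.0943

Iteration 1:
  x_1 = (7 - (-1)·1.0000 - (3)·1.0000) / (7) = 0.7143
  x_2 = (-3 - (-3)·0.7143 - (-3)·1.0000) / (-9) = -0.2381
  x_3 = (8 - (2)·0.7143 - (1)·-0.2381) / (-5) = -1.3619
Iteration 2:
  x_1 = (7 - (-1)·-0.2381 - (3)·-1.3619) / (7) = 1.5497
  x_2 = (-3 - (-3)·1.5497 - (-3)·-1.3619) / (-9) = 0.2707
  x_3 = (8 - (2)·1.5497 - (1)·0.2707) / (-5) = -0.9260
Iteration 3:
  x_1 = (7 - (-1)·0.2707 - (3)·-0.9260) / (7) = 1.4355
  x_2 = (-3 - (-3)·1.4355 - (-3)·-0.9260) / (-9) = 0.1635
  x_3 = (8 - (2)·1.4355 - (1)·0.1635) / (-5) = -0.9931
Residual b − A·x = (0.0943, -0.2013, 0.0000)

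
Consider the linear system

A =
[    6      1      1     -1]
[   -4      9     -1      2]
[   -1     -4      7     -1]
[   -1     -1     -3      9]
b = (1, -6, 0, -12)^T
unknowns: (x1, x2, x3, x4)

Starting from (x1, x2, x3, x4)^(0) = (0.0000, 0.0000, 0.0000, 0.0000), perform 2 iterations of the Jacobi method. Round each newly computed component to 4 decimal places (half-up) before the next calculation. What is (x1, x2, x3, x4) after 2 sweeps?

(0.0556, -0.2963, -0.5476, -1.3889)

Iteration 1:
  x1 = (1 - (1)·0.0000 - (1)·0.0000 - (-1)·0.0000) / (6) = 0.1667
  x2 = (-6 - (-4)·0.0000 - (-1)·0.0000 - (2)·0.0000) / (9) = -0.6667
  x3 = (0 - (-1)·0.0000 - (-4)·0.0000 - (-1)·0.0000) / (7) = 0.0000
  x4 = (-12 - (-1)·0.0000 - (-1)·0.0000 - (-3)·0.0000) / (9) = -1.3333
Iteration 2:
  x1 = (1 - (1)·-0.6667 - (1)·0.0000 - (-1)·-1.3333) / (6) = 0.0556
  x2 = (-6 - (-4)·0.1667 - (-1)·0.0000 - (2)·-1.3333) / (9) = -0.2963
  x3 = (0 - (-1)·0.1667 - (-4)·-0.6667 - (-1)·-1.3333) / (7) = -0.5476
  x4 = (-12 - (-1)·0.1667 - (-1)·-0.6667 - (-3)·0.0000) / (9) = -1.3889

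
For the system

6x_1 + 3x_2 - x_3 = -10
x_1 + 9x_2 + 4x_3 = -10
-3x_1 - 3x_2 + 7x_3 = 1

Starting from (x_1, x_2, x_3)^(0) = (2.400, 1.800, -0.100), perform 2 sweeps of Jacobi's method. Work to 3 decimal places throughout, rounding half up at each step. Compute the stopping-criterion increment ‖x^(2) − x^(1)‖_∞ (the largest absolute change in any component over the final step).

Iteration 1:
  x_1 = (-10 - (3)·1.800 - (-1)·-0.100) / (6) = -2.583
  x_2 = (-10 - (1)·2.400 - (4)·-0.100) / (9) = -1.333
  x_3 = (1 - (-3)·2.400 - (-3)·1.800) / (7) = 1.943
Iteration 2:
  x_1 = (-10 - (3)·-1.333 - (-1)·1.943) / (6) = -0.676
  x_2 = (-10 - (1)·-2.583 - (4)·1.943) / (9) = -1.688
  x_3 = (1 - (-3)·-2.583 - (-3)·-1.333) / (7) = -1.535
Change: (1.907, -0.355, -3.478) → max |·| = 3.478

3.478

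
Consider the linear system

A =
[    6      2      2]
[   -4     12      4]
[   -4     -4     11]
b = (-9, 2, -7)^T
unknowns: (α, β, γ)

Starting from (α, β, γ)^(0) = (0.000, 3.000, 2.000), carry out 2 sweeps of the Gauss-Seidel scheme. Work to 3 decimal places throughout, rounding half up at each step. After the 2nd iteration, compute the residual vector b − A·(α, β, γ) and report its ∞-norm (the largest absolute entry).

Iteration 1:
  α = (-9 - (2)·3.000 - (2)·2.000) / (6) = -3.167
  β = (2 - (-4)·-3.167 - (4)·2.000) / (12) = -1.556
  γ = (-7 - (-4)·-3.167 - (-4)·-1.556) / (11) = -2.354
Iteration 2:
  α = (-9 - (2)·-1.556 - (2)·-2.354) / (6) = -0.197
  β = (2 - (-4)·-0.197 - (4)·-2.354) / (12) = 0.886
  γ = (-7 - (-4)·-0.197 - (-4)·0.886) / (11) = -0.386
Residual b − A·x = (-8.818, -7.876, 0.002); ∞-norm = 8.818

8.818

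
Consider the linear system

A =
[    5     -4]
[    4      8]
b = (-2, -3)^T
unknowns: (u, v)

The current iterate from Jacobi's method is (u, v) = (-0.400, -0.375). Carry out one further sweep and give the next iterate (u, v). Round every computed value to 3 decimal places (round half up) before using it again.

One sweep:
  u = (-2 - (-4)·-0.375) / (5) = -0.700
  v = (-3 - (4)·-0.400) / (8) = -0.175

(-0.700, -0.175)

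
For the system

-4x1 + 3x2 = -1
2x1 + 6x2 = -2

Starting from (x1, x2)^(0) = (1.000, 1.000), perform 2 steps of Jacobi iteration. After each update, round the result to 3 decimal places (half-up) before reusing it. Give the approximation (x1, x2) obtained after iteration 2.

Iteration 1:
  x1 = (-1 - (3)·1.000) / (-4) = 1.000
  x2 = (-2 - (2)·1.000) / (6) = -0.667
Iteration 2:
  x1 = (-1 - (3)·-0.667) / (-4) = -0.250
  x2 = (-2 - (2)·1.000) / (6) = -0.667

(-0.250, -0.667)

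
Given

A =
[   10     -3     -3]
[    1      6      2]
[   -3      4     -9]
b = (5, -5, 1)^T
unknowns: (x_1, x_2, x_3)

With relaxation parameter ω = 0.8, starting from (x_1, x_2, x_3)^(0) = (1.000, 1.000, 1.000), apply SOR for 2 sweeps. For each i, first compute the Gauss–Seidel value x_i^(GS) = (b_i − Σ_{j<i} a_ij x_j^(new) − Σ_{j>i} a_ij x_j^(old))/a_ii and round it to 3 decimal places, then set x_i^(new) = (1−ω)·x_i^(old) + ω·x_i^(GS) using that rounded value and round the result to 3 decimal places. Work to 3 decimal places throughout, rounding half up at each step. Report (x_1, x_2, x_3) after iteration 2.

Iteration 1:
  x_1: GS value = (5 - (-3)·1.000 - (-3)·1.000) / (10) = 1.100;  x_1 ← (1−ω)·1.000 + ω·1.100 = 1.080
  x_2: GS value = (-5 - (1)·1.080 - (2)·1.000) / (6) = -1.347;  x_2 ← (1−ω)·1.000 + ω·-1.347 = -0.878
  x_3: GS value = (1 - (-3)·1.080 - (4)·-0.878) / (-9) = -0.861;  x_3 ← (1−ω)·1.000 + ω·-0.861 = -0.489
Iteration 2:
  x_1: GS value = (5 - (-3)·-0.878 - (-3)·-0.489) / (10) = 0.090;  x_1 ← (1−ω)·1.080 + ω·0.090 = 0.288
  x_2: GS value = (-5 - (1)·0.288 - (2)·-0.489) / (6) = -0.718;  x_2 ← (1−ω)·-0.878 + ω·-0.718 = -0.750
  x_3: GS value = (1 - (-3)·0.288 - (4)·-0.750) / (-9) = -0.540;  x_3 ← (1−ω)·-0.489 + ω·-0.540 = -0.530

(0.288, -0.750, -0.530)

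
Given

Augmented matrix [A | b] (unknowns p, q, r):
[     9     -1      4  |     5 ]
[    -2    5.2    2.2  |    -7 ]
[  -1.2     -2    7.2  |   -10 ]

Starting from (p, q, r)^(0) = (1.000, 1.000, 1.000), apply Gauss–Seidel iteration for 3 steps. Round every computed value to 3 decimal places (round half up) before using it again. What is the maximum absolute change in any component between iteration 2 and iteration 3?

0.286

Iteration 1:
  p = (5 - (-1)·1.000 - (4)·1.000) / (9) = 0.222
  q = (-7 - (-2)·0.222 - (2.2)·1.000) / (5.2) = -1.684
  r = (-10 - (-1.2)·0.222 - (-2)·-1.684) / (7.2) = -1.820
Iteration 2:
  p = (5 - (-1)·-1.684 - (4)·-1.820) / (9) = 1.177
  q = (-7 - (-2)·1.177 - (2.2)·-1.820) / (5.2) = -0.123
  r = (-10 - (-1.2)·1.177 - (-2)·-0.123) / (7.2) = -1.227
Iteration 3:
  p = (5 - (-1)·-0.123 - (4)·-1.227) / (9) = 1.087
  q = (-7 - (-2)·1.087 - (2.2)·-1.227) / (5.2) = -0.409
  r = (-10 - (-1.2)·1.087 - (-2)·-0.409) / (7.2) = -1.321
Change: (-0.090, -0.286, -0.094) → max |·| = 0.286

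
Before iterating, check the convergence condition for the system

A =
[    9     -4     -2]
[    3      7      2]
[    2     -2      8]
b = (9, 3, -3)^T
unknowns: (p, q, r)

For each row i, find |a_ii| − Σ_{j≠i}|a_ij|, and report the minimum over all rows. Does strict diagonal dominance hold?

2

row 1: |9| − (4+2) = 3
row 2: |7| − (3+2) = 2
row 3: |8| − (2+2) = 4
minimum over rows = 2 → strictly diagonally dominant (convergence guaranteed)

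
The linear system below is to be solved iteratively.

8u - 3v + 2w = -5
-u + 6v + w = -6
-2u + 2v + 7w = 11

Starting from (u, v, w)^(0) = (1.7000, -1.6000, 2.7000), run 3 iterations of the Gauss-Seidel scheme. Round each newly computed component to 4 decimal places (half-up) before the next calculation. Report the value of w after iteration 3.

Iteration 1:
  u = (-5 - (-3)·-1.6000 - (2)·2.7000) / (8) = -1.9000
  v = (-6 - (-1)·-1.9000 - (1)·2.7000) / (6) = -1.7667
  w = (11 - (-2)·-1.9000 - (2)·-1.7667) / (7) = 1.5333
Iteration 2:
  u = (-5 - (-3)·-1.7667 - (2)·1.5333) / (8) = -1.6708
  v = (-6 - (-1)·-1.6708 - (1)·1.5333) / (6) = -1.5340
  w = (11 - (-2)·-1.6708 - (2)·-1.5340) / (7) = 1.5323
Iteration 3:
  u = (-5 - (-3)·-1.5340 - (2)·1.5323) / (8) = -1.5833
  v = (-6 - (-1)·-1.5833 - (1)·1.5323) / (6) = -1.5193
  w = (11 - (-2)·-1.5833 - (2)·-1.5193) / (7) = 1.5531

1.5531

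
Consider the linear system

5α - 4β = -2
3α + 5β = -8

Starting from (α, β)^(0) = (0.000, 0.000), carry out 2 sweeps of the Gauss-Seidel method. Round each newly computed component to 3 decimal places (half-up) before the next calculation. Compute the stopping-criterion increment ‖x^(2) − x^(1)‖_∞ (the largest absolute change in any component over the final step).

1.088

Iteration 1:
  α = (-2 - (-4)·0.000) / (5) = -0.400
  β = (-8 - (3)·-0.400) / (5) = -1.360
Iteration 2:
  α = (-2 - (-4)·-1.360) / (5) = -1.488
  β = (-8 - (3)·-1.488) / (5) = -0.707
Change: (-1.088, 0.653) → max |·| = 1.088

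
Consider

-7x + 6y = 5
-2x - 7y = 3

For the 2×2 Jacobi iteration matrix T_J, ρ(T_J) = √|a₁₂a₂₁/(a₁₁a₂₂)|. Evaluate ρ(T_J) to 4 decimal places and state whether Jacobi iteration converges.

a₁₂a₂₁/(a₁₁a₂₂) = (6)·(-2) / ((-7)·(-7)) = -0.244898
ρ = √|-0.244898| = √0.244898 = 0.4949
ρ < 1, so Jacobi converges

0.4949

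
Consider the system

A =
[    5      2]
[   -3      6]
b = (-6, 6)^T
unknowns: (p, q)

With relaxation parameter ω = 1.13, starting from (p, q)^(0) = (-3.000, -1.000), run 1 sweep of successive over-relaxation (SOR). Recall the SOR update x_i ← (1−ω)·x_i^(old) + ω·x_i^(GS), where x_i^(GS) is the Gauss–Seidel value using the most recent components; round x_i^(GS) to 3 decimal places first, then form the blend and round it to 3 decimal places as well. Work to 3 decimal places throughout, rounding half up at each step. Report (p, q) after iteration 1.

(-0.514, 0.970)

Iteration 1:
  p: GS value = (-6 - (2)·-1.000) / (5) = -0.800;  p ← (1−ω)·-3.000 + ω·-0.800 = -0.514
  q: GS value = (6 - (-3)·-0.514) / (6) = 0.743;  q ← (1−ω)·-1.000 + ω·0.743 = 0.970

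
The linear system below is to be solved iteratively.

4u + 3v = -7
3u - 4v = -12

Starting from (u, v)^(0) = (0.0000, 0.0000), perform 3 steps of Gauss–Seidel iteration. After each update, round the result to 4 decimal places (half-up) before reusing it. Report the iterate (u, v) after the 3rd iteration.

Iteration 1:
  u = (-7 - (3)·0.0000) / (4) = -1.7500
  v = (-12 - (3)·-1.7500) / (-4) = 1.6875
Iteration 2:
  u = (-7 - (3)·1.6875) / (4) = -3.0156
  v = (-12 - (3)·-3.0156) / (-4) = 0.7383
Iteration 3:
  u = (-7 - (3)·0.7383) / (4) = -2.3037
  v = (-12 - (3)·-2.3037) / (-4) = 1.2722

(-2.3037, 1.2722)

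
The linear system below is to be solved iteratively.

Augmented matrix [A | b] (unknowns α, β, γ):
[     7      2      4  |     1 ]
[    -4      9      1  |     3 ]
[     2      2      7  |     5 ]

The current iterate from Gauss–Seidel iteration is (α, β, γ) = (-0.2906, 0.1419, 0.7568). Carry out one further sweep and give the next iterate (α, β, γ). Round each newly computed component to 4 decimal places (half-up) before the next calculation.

(-0.3301, 0.1025, 0.7793)

One sweep:
  α = (1 - (2)·0.1419 - (4)·0.7568) / (7) = -0.3301
  β = (3 - (-4)·-0.3301 - (1)·0.7568) / (9) = 0.1025
  γ = (5 - (2)·-0.3301 - (2)·0.1025) / (7) = 0.7793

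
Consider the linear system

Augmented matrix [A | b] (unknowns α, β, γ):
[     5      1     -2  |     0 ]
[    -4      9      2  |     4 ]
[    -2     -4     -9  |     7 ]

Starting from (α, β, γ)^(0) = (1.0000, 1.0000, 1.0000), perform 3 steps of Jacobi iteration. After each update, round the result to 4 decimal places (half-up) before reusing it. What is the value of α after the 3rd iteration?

-0.6183

Iteration 1:
  α = (0 - (1)·1.0000 - (-2)·1.0000) / (5) = 0.2000
  β = (4 - (-4)·1.0000 - (2)·1.0000) / (9) = 0.6667
  γ = (7 - (-2)·1.0000 - (-4)·1.0000) / (-9) = -1.4444
Iteration 2:
  α = (0 - (1)·0.6667 - (-2)·-1.4444) / (5) = -0.7111
  β = (4 - (-4)·0.2000 - (2)·-1.4444) / (9) = 0.8543
  γ = (7 - (-2)·0.2000 - (-4)·0.6667) / (-9) = -1.1185
Iteration 3:
  α = (0 - (1)·0.8543 - (-2)·-1.1185) / (5) = -0.6183
  β = (4 - (-4)·-0.7111 - (2)·-1.1185) / (9) = 0.3770
  γ = (7 - (-2)·-0.7111 - (-4)·0.8543) / (-9) = -0.9994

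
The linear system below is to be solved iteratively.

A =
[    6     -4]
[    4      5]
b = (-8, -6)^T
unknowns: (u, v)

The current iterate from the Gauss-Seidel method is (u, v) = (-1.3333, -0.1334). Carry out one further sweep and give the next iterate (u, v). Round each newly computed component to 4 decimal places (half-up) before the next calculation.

One sweep:
  u = (-8 - (-4)·-0.1334) / (6) = -1.4223
  v = (-6 - (4)·-1.4223) / (5) = -0.0622

(-1.4223, -0.0622)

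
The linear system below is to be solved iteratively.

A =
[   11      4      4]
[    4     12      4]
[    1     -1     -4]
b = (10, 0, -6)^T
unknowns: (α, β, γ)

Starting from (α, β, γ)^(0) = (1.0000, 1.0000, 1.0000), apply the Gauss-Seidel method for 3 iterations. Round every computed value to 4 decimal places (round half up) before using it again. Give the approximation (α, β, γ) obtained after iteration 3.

(0.5131, -0.7672, 1.8201)

Iteration 1:
  α = (10 - (4)·1.0000 - (4)·1.0000) / (11) = 0.1818
  β = (0 - (4)·0.1818 - (4)·1.0000) / (12) = -0.3939
  γ = (-6 - (1)·0.1818 - (-1)·-0.3939) / (-4) = 1.6439
Iteration 2:
  α = (10 - (4)·-0.3939 - (4)·1.6439) / (11) = 0.4545
  β = (0 - (4)·0.4545 - (4)·1.6439) / (12) = -0.6995
  γ = (-6 - (1)·0.4545 - (-1)·-0.6995) / (-4) = 1.7885
Iteration 3:
  α = (10 - (4)·-0.6995 - (4)·1.7885) / (11) = 0.5131
  β = (0 - (4)·0.5131 - (4)·1.7885) / (12) = -0.7672
  γ = (-6 - (1)·0.5131 - (-1)·-0.7672) / (-4) = 1.8201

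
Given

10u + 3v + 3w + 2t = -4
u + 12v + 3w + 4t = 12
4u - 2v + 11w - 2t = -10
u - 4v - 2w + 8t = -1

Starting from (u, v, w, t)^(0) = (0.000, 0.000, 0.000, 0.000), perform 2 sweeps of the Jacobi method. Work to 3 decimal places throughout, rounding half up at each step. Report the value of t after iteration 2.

0.198

Iteration 1:
  u = (-4 - (3)·0.000 - (3)·0.000 - (2)·0.000) / (10) = -0.400
  v = (12 - (1)·0.000 - (3)·0.000 - (4)·0.000) / (12) = 1.000
  w = (-10 - (4)·0.000 - (-2)·0.000 - (-2)·0.000) / (11) = -0.909
  t = (-1 - (1)·0.000 - (-4)·0.000 - (-2)·0.000) / (8) = -0.125
Iteration 2:
  u = (-4 - (3)·1.000 - (3)·-0.909 - (2)·-0.125) / (10) = -0.402
  v = (12 - (1)·-0.400 - (3)·-0.909 - (4)·-0.125) / (12) = 1.302
  w = (-10 - (4)·-0.400 - (-2)·1.000 - (-2)·-0.125) / (11) = -0.605
  t = (-1 - (1)·-0.400 - (-4)·1.000 - (-2)·-0.909) / (8) = 0.198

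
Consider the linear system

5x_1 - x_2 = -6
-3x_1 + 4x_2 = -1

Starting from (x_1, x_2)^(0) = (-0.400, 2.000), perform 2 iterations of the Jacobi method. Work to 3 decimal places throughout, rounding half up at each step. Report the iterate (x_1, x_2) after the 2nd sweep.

(-1.310, -0.850)

Iteration 1:
  x_1 = (-6 - (-1)·2.000) / (5) = -0.800
  x_2 = (-1 - (-3)·-0.400) / (4) = -0.550
Iteration 2:
  x_1 = (-6 - (-1)·-0.550) / (5) = -1.310
  x_2 = (-1 - (-3)·-0.800) / (4) = -0.850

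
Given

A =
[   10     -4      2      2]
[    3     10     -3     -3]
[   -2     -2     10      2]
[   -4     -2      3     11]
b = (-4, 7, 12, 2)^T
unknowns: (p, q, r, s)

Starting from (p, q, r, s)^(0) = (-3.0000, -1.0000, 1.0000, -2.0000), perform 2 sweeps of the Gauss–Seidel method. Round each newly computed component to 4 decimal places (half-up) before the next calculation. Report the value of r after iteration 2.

Iteration 1:
  p = (-4 - (-4)·-1.0000 - (2)·1.0000 - (2)·-2.0000) / (10) = -0.6000
  q = (7 - (3)·-0.6000 - (-3)·1.0000 - (-3)·-2.0000) / (10) = 0.5800
  r = (12 - (-2)·-0.6000 - (-2)·0.5800 - (2)·-2.0000) / (10) = 1.5960
  s = (2 - (-4)·-0.6000 - (-2)·0.5800 - (3)·1.5960) / (11) = -0.3662
Iteration 2:
  p = (-4 - (-4)·0.5800 - (2)·1.5960 - (2)·-0.3662) / (10) = -0.4140
  q = (7 - (3)·-0.4140 - (-3)·1.5960 - (-3)·-0.3662) / (10) = 1.1931
  r = (12 - (-2)·-0.4140 - (-2)·1.1931 - (2)·-0.3662) / (10) = 1.4291
  s = (2 - (-4)·-0.4140 - (-2)·1.1931 - (3)·1.4291) / (11) = -0.1416

1.4291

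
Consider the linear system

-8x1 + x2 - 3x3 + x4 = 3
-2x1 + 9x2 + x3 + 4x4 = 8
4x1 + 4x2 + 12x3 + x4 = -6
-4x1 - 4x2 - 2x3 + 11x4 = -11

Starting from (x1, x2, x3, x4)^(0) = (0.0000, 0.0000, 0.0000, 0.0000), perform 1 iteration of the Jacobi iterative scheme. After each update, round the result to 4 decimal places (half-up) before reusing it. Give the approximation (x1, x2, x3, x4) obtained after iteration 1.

Iteration 1:
  x1 = (3 - (1)·0.0000 - (-3)·0.0000 - (1)·0.0000) / (-8) = -0.3750
  x2 = (8 - (-2)·0.0000 - (1)·0.0000 - (4)·0.0000) / (9) = 0.8889
  x3 = (-6 - (4)·0.0000 - (4)·0.0000 - (1)·0.0000) / (12) = -0.5000
  x4 = (-11 - (-4)·0.0000 - (-4)·0.0000 - (-2)·0.0000) / (11) = -1.0000

(-0.3750, 0.8889, -0.5000, -1.0000)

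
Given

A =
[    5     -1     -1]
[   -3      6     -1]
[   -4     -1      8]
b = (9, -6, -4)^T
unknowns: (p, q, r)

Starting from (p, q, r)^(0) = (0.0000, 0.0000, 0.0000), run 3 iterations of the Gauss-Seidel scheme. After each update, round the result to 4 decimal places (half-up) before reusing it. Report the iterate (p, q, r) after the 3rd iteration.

(1.8842, 0.0134, 0.4438)

Iteration 1:
  p = (9 - (-1)·0.0000 - (-1)·0.0000) / (5) = 1.8000
  q = (-6 - (-3)·1.8000 - (-1)·0.0000) / (6) = -0.1000
  r = (-4 - (-4)·1.8000 - (-1)·-0.1000) / (8) = 0.3875
Iteration 2:
  p = (9 - (-1)·-0.1000 - (-1)·0.3875) / (5) = 1.8575
  q = (-6 - (-3)·1.8575 - (-1)·0.3875) / (6) = -0.0067
  r = (-4 - (-4)·1.8575 - (-1)·-0.0067) / (8) = 0.4279
Iteration 3:
  p = (9 - (-1)·-0.0067 - (-1)·0.4279) / (5) = 1.8842
  q = (-6 - (-3)·1.8842 - (-1)·0.4279) / (6) = 0.0134
  r = (-4 - (-4)·1.8842 - (-1)·0.0134) / (8) = 0.4438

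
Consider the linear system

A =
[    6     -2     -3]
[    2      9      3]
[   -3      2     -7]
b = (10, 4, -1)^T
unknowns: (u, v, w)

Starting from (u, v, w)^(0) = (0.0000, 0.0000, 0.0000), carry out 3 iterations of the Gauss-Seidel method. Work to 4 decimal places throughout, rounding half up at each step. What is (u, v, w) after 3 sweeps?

Iteration 1:
  u = (10 - (-2)·0.0000 - (-3)·0.0000) / (6) = 1.6667
  v = (4 - (2)·1.6667 - (3)·0.0000) / (9) = 0.0741
  w = (-1 - (-3)·1.6667 - (2)·0.0741) / (-7) = -0.5503
Iteration 2:
  u = (10 - (-2)·0.0741 - (-3)·-0.5503) / (6) = 1.4162
  v = (4 - (2)·1.4162 - (3)·-0.5503) / (9) = 0.3132
  w = (-1 - (-3)·1.4162 - (2)·0.3132) / (-7) = -0.3746
Iteration 3:
  u = (10 - (-2)·0.3132 - (-3)·-0.3746) / (6) = 1.5838
  v = (4 - (2)·1.5838 - (3)·-0.3746) / (9) = 0.2174
  w = (-1 - (-3)·1.5838 - (2)·0.2174) / (-7) = -0.4738

(1.5838, 0.2174, -0.4738)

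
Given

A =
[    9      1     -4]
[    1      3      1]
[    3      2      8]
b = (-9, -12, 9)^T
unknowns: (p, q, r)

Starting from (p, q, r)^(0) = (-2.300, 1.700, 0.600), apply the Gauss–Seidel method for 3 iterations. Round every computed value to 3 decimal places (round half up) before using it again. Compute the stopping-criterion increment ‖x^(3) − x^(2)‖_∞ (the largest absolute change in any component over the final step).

Iteration 1:
  p = (-9 - (1)·1.700 - (-4)·0.600) / (9) = -0.922
  q = (-12 - (1)·-0.922 - (1)·0.600) / (3) = -3.893
  r = (9 - (3)·-0.922 - (2)·-3.893) / (8) = 2.444
Iteration 2:
  p = (-9 - (1)·-3.893 - (-4)·2.444) / (9) = 0.519
  q = (-12 - (1)·0.519 - (1)·2.444) / (3) = -4.988
  r = (9 - (3)·0.519 - (2)·-4.988) / (8) = 2.177
Iteration 3:
  p = (-9 - (1)·-4.988 - (-4)·2.177) / (9) = 0.522
  q = (-12 - (1)·0.522 - (1)·2.177) / (3) = -4.900
  r = (9 - (3)·0.522 - (2)·-4.900) / (8) = 2.154
Change: (0.003, 0.088, -0.023) → max |·| = 0.088

0.088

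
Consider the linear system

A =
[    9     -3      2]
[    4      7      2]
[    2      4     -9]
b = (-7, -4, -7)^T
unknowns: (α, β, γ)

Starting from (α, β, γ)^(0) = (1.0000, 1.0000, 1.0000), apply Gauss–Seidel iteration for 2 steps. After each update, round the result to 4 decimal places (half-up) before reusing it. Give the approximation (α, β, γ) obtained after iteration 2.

Iteration 1:
  α = (-7 - (-3)·1.0000 - (2)·1.0000) / (9) = -0.6667
  β = (-4 - (4)·-0.6667 - (2)·1.0000) / (7) = -0.4762
  γ = (-7 - (2)·-0.6667 - (4)·-0.4762) / (-9) = 0.4180
Iteration 2:
  α = (-7 - (-3)·-0.4762 - (2)·0.4180) / (9) = -1.0294
  β = (-4 - (4)·-1.0294 - (2)·0.4180) / (7) = -0.1026
  γ = (-7 - (2)·-1.0294 - (4)·-0.1026) / (-9) = 0.5034

(-1.0294, -0.1026, 0.5034)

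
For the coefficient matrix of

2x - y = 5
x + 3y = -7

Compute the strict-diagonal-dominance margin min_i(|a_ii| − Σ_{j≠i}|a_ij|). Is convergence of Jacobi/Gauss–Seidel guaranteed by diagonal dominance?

row 1: |2| − (1) = 1
row 2: |3| − (1) = 2
minimum over rows = 1 → strictly diagonally dominant (convergence guaranteed)

1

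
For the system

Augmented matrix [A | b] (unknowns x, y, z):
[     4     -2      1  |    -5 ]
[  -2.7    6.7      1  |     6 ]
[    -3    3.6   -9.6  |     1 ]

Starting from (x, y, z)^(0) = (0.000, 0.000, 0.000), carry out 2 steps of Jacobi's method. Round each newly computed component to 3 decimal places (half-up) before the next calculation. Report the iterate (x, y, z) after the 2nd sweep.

Iteration 1:
  x = (-5 - (-2)·0.000 - (1)·0.000) / (4) = -1.250
  y = (6 - (-2.7)·0.000 - (1)·0.000) / (6.7) = 0.896
  z = (1 - (-3)·0.000 - (3.6)·0.000) / (-9.6) = -0.104
Iteration 2:
  x = (-5 - (-2)·0.896 - (1)·-0.104) / (4) = -0.776
  y = (6 - (-2.7)·-1.250 - (1)·-0.104) / (6.7) = 0.407
  z = (1 - (-3)·-1.250 - (3.6)·0.896) / (-9.6) = 0.622

(-0.776, 0.407, 0.622)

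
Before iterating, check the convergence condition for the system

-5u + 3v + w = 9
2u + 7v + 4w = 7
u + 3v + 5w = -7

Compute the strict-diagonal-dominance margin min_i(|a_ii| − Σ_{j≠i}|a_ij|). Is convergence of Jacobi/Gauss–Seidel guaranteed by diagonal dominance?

1

row 1: |-5| − (3+1) = 1
row 2: |7| − (2+4) = 1
row 3: |5| − (1+3) = 1
minimum over rows = 1 → strictly diagonally dominant (convergence guaranteed)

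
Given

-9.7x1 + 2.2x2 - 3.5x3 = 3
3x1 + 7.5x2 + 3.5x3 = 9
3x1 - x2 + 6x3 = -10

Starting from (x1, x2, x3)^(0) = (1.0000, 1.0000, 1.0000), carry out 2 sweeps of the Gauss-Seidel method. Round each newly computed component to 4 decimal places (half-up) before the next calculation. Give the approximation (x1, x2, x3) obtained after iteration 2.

(0.3639, 1.6579, -1.5723)

Iteration 1:
  x1 = (3 - (2.2)·1.0000 - (-3.5)·1.0000) / (-9.7) = -0.4433
  x2 = (9 - (3)·-0.4433 - (3.5)·1.0000) / (7.5) = 0.9107
  x3 = (-10 - (3)·-0.4433 - (-1)·0.9107) / (6) = -1.2932
Iteration 2:
  x1 = (3 - (2.2)·0.9107 - (-3.5)·-1.2932) / (-9.7) = 0.3639
  x2 = (9 - (3)·0.3639 - (3.5)·-1.2932) / (7.5) = 1.6579
  x3 = (-10 - (3)·0.3639 - (-1)·1.6579) / (6) = -1.5723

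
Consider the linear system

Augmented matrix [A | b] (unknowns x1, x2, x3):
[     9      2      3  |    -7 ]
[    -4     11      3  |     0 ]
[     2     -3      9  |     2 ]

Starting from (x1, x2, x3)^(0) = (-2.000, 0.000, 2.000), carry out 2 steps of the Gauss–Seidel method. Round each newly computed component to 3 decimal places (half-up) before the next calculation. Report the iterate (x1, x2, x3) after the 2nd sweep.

Iteration 1:
  x1 = (-7 - (2)·0.000 - (3)·2.000) / (9) = -1.444
  x2 = (0 - (-4)·-1.444 - (3)·2.000) / (11) = -1.071
  x3 = (2 - (2)·-1.444 - (-3)·-1.071) / (9) = 0.186
Iteration 2:
  x1 = (-7 - (2)·-1.071 - (3)·0.186) / (9) = -0.602
  x2 = (0 - (-4)·-0.602 - (3)·0.186) / (11) = -0.270
  x3 = (2 - (2)·-0.602 - (-3)·-0.270) / (9) = 0.266

(-0.602, -0.270, 0.266)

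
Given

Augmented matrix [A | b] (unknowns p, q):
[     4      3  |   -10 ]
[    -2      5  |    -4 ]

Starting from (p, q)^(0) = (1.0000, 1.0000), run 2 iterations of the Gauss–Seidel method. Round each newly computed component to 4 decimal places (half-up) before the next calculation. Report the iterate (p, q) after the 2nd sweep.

Iteration 1:
  p = (-10 - (3)·1.0000) / (4) = -3.2500
  q = (-4 - (-2)·-3.2500) / (5) = -2.1000
Iteration 2:
  p = (-10 - (3)·-2.1000) / (4) = -0.9250
  q = (-4 - (-2)·-0.9250) / (5) = -1.1700

(-0.9250, -1.1700)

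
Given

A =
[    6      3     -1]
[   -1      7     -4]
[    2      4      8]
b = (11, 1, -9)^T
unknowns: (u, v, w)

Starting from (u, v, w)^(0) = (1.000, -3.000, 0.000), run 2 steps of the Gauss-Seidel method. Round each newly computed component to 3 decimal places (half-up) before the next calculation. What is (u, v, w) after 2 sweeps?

(1.146, -0.989, -0.917)

Iteration 1:
  u = (11 - (3)·-3.000 - (-1)·0.000) / (6) = 3.333
  v = (1 - (-1)·3.333 - (-4)·0.000) / (7) = 0.619
  w = (-9 - (2)·3.333 - (4)·0.619) / (8) = -2.268
Iteration 2:
  u = (11 - (3)·0.619 - (-1)·-2.268) / (6) = 1.146
  v = (1 - (-1)·1.146 - (-4)·-2.268) / (7) = -0.989
  w = (-9 - (2)·1.146 - (4)·-0.989) / (8) = -0.917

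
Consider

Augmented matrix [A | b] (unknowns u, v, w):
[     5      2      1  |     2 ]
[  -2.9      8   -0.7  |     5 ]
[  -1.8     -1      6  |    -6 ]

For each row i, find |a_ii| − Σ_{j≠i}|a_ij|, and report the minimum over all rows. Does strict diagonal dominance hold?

row 1: |5| − (2+1) = 2
row 2: |8| − (2.9+0.7) = 4.4
row 3: |6| − (1.8+1) = 3.2
minimum over rows = 2 → strictly diagonally dominant (convergence guaranteed)

2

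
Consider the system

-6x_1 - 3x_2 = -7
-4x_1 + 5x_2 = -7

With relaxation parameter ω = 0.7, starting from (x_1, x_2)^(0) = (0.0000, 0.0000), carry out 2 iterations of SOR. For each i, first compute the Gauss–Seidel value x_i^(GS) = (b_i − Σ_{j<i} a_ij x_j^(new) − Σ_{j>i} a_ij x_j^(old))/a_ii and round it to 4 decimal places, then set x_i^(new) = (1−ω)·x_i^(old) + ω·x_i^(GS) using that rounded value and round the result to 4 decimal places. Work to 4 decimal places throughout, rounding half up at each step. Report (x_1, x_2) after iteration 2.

(1.2446, -0.4398)

Iteration 1:
  x_1: GS value = (-7 - (-3)·0.0000) / (-6) = 1.1667;  x_1 ← (1−ω)·0.0000 + ω·1.1667 = 0.8167
  x_2: GS value = (-7 - (-4)·0.8167) / (5) = -0.7466;  x_2 ← (1−ω)·0.0000 + ω·-0.7466 = -0.5226
Iteration 2:
  x_1: GS value = (-7 - (-3)·-0.5226) / (-6) = 1.4280;  x_1 ← (1−ω)·0.8167 + ω·1.4280 = 1.2446
  x_2: GS value = (-7 - (-4)·1.2446) / (5) = -0.4043;  x_2 ← (1−ω)·-0.5226 + ω·-0.4043 = -0.4398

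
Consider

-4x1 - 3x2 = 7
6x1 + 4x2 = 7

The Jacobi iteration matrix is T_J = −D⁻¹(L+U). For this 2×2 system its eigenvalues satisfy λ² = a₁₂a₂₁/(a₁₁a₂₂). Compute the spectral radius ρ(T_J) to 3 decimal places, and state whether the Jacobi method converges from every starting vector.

1.061

a₁₂a₂₁/(a₁₁a₂₂) = (-3)·(6) / ((-4)·(4)) = 1.125000
ρ = √|1.125000| = √1.125000 = 1.061
ρ > 1, so Jacobi diverges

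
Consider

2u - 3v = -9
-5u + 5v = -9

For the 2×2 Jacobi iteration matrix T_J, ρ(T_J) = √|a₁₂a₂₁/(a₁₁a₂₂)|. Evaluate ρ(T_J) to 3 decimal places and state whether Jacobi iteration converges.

1.225

a₁₂a₂₁/(a₁₁a₂₂) = (-3)·(-5) / ((2)·(5)) = 1.500000
ρ = √|1.500000| = √1.500000 = 1.225
ρ > 1, so Jacobi diverges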